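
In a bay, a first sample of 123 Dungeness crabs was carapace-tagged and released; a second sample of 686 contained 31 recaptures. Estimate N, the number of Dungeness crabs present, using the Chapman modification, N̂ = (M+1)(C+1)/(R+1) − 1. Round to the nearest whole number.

N̂ = (123+1)(686+1)/(31+1) − 1 = 124·687/32 − 1
= 85188/32 − 1 ≈ 2662.1 − 1 ≈ 2661.1 → 2661

N ≈ 2661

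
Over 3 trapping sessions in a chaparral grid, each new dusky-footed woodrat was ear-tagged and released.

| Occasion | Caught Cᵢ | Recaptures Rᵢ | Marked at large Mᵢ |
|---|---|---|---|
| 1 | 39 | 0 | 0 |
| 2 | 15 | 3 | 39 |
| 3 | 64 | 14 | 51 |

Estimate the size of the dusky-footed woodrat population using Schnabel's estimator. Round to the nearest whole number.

Σ MᵢCᵢ = 0·39 + 39·15 + 51·64 = 0 + 585 + 3264 = 3849
Σ Rᵢ = 0 + 3 + 14 = 17
N̂ = 3849 / 17 ≈ 226.4 → 226

N ≈ 226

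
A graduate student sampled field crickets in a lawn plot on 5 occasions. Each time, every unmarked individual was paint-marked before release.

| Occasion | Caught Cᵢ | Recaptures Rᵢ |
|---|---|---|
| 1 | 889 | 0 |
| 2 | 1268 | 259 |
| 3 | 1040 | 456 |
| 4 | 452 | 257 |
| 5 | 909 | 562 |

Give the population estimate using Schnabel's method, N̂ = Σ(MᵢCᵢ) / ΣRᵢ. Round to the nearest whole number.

N ≈ 4339

Marked at large before each occasion: Mᵢ = Σⱼ<ᵢ (Cⱼ − Rⱼ) → M1=0, M2=889, M3=1898, M4=2482, M5=2677
Σ MᵢCᵢ = 0·889 + 889·1268 + 1898·1040 + 2482·452 + 2677·909 = 0 + 1127252 + 1973920 + 1121864 + 2433393 = 6656429
Σ Rᵢ = 0 + 259 + 456 + 257 + 562 = 1534
N̂ = 6656429 / 1534 ≈ 4339.3 → 4339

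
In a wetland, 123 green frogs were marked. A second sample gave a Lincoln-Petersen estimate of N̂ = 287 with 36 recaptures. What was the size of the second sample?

From N = M·C/R: C = N·R / M = 287·36 / 123 = 10332 / 123 = 84.

C = 84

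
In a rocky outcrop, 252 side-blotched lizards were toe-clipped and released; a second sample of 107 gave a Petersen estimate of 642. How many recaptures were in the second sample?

R = 42

From N = M·C/R: R = M·C / N = 252·107 / 642 = 26964 / 642 = 42.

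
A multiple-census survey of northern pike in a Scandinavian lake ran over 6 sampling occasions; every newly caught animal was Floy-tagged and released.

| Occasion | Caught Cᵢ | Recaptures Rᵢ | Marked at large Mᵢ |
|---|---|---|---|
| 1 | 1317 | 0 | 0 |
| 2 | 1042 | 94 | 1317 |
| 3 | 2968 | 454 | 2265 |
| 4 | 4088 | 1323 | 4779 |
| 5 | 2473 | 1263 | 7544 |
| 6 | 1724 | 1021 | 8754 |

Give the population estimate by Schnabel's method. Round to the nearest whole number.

Σ MᵢCᵢ = 0·1317 + 1317·1042 + 2265·2968 + 4779·4088 + 7544·2473 + 8754·1724 = 0 + 1372314 + 6722520 + 19536552 + 18656312 + 15091896 = 61379594
Σ Rᵢ = 0 + 94 + 454 + 1323 + 1263 + 1021 = 4155
N̂ = 61379594 / 4155 ≈ 14772.47 → 14772

N ≈ 14,772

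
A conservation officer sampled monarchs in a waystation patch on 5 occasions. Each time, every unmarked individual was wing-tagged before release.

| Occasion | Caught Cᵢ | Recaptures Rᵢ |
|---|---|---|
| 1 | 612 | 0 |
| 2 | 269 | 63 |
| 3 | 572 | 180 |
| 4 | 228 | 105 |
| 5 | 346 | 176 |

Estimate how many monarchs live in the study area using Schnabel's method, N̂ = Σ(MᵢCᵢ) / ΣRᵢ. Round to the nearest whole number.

Marked at large before each occasion: Mᵢ = Σⱼ<ᵢ (Cⱼ − Rⱼ) → M1=0, M2=612, M3=818, M4=1210, M5=1333
Σ MᵢCᵢ = 0·612 + 612·269 + 818·572 + 1210·228 + 1333·346 = 0 + 164628 + 467896 + 275880 + 461218 = 1369622
Σ Rᵢ = 0 + 63 + 180 + 105 + 176 = 524
N̂ = 1369622 / 524 ≈ 2613.8 → 2614

N ≈ 2614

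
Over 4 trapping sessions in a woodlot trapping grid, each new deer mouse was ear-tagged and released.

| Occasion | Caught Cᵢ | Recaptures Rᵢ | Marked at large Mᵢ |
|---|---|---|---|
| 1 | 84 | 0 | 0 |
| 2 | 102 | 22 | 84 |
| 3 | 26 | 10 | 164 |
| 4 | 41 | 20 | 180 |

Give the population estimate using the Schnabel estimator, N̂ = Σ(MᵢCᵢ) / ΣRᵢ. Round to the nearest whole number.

Σ MᵢCᵢ = 0·84 + 84·102 + 164·26 + 180·41 = 0 + 8568 + 4264 + 7380 = 20212
Σ Rᵢ = 0 + 22 + 10 + 20 = 52
N̂ = 20212 / 52 ≈ 388.7 → 389

N ≈ 389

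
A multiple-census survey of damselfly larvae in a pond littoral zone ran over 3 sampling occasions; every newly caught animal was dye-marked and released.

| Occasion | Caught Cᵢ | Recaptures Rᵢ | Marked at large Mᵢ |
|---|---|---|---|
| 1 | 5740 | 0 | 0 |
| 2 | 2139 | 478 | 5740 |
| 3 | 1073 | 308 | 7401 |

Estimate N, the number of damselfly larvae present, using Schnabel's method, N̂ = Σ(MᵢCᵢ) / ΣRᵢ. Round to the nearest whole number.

N ≈ 25,724

Σ MᵢCᵢ = 0·5740 + 5740·2139 + 7401·1073 = 0 + 12277860 + 7941273 = 20219133
Σ Rᵢ = 0 + 478 + 308 = 786
N̂ = 20219133 / 786 ≈ 25724.1 → 25724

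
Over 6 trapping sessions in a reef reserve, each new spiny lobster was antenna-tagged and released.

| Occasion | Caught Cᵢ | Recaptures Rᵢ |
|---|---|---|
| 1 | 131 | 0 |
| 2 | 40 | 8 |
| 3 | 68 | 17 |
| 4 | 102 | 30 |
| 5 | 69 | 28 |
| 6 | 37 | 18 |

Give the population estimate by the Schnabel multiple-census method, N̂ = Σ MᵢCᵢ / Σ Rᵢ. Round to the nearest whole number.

Marked at large before each occasion: Mᵢ = Σⱼ<ᵢ (Cⱼ − Rⱼ) → M1=0, M2=131, M3=163, M4=214, M5=286, M6=327
Σ MᵢCᵢ = 0·131 + 131·40 + 163·68 + 214·102 + 286·69 + 327·37 = 0 + 5240 + 11084 + 21828 + 19734 + 12099 = 69985
Σ Rᵢ = 0 + 8 + 17 + 30 + 28 + 18 = 101
N̂ = 69985 / 101 ≈ 692.9 → 693

N ≈ 693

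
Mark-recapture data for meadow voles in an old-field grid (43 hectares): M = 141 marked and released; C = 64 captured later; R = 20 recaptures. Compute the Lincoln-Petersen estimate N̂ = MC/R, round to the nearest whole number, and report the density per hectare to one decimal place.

N̂ = 141·64/20 = 9024/20 ≈ 451.2 → 451
Density = N̂ / area = 451 / 43 ≈ 10.49 → 10.5 per hectare

density ≈ 10.5 meadow voles per hectare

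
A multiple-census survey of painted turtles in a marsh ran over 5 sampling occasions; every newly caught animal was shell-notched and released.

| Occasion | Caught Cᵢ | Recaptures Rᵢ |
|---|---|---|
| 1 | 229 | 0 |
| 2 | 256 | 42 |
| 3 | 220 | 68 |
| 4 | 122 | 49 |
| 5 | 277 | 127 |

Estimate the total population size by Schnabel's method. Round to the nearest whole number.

N ≈ 1447

Marked at large before each occasion: Mᵢ = Σⱼ<ᵢ (Cⱼ − Rⱼ) → M1=0, M2=229, M3=443, M4=595, M5=668
Σ MᵢCᵢ = 0·229 + 229·256 + 443·220 + 595·122 + 668·277 = 0 + 58624 + 97460 + 72590 + 185036 = 413710
Σ Rᵢ = 0 + 42 + 68 + 49 + 127 = 286
N̂ = 413710 / 286 ≈ 1446.5 → 1447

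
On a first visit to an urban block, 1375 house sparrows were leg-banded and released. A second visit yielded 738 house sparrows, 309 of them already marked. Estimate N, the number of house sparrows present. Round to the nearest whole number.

N ≈ 3284

If marked individuals mix randomly, R/C ≈ M/N, giving N ≈ M·C/R.
N = (1375 × 738) / 309 = 1014750 / 309 ≈ 3284.0 → 3284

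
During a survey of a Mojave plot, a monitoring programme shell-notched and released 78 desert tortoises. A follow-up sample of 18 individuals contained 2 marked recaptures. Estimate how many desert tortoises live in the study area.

The marked fraction in the recapture sample should equal the marked fraction in the population: 2/18 = 78/N.
N = (78 × 18) / 2 = 1404 / 2 = 702

N = 702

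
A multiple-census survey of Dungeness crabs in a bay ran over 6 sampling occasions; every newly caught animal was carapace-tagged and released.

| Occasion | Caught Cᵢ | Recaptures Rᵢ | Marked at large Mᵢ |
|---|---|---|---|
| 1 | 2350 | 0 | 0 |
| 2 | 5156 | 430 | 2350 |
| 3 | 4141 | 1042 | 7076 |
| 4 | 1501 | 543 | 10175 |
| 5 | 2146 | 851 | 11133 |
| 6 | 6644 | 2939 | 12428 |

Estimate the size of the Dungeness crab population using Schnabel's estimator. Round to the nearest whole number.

N ≈ 28,106

Σ MᵢCᵢ = 0·2350 + 2350·5156 + 7076·4141 + 10175·1501 + 11133·2146 + 12428·6644 = 0 + 12116600 + 29301716 + 15272675 + 23891418 + 82571632 = 163154041
Σ Rᵢ = 0 + 430 + 1042 + 543 + 851 + 2939 = 5805
N̂ = 163154041 / 5805 ≈ 28105.8 → 28106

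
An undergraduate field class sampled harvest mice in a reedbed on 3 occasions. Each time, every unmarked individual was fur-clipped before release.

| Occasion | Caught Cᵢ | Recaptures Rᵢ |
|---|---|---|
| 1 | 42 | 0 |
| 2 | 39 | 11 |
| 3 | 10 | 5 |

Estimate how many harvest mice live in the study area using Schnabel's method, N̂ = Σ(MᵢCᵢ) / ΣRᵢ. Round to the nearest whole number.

N ≈ 146

Marked at large before each occasion: Mᵢ = Σⱼ<ᵢ (Cⱼ − Rⱼ) → M1=0, M2=42, M3=70
Σ MᵢCᵢ = 0·42 + 42·39 + 70·10 = 0 + 1638 + 700 = 2338
Σ Rᵢ = 0 + 11 + 5 = 16
N̂ = 2338 / 16 ≈ 146.1 → 146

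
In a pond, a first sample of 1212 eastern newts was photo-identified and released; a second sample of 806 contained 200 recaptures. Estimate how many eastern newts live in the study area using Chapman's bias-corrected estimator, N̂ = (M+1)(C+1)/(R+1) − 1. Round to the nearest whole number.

N̂ = (1212+1)(806+1)/(200+1) − 1 = 1213·807/201 − 1
= 978891/201 − 1 ≈ 4870.1 − 1 ≈ 4869.1 → 4869

N ≈ 4869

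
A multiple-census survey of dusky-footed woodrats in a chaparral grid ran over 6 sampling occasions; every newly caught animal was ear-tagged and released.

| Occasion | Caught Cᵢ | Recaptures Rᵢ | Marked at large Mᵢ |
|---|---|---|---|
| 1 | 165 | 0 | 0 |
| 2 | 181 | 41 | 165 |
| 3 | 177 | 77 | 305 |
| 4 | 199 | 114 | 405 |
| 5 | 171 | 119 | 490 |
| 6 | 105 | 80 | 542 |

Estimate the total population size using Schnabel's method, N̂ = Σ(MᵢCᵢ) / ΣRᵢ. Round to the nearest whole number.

N ≈ 708

Σ MᵢCᵢ = 0·165 + 165·181 + 305·177 + 405·199 + 490·171 + 542·105 = 0 + 29865 + 53985 + 80595 + 83790 + 56910 = 305145
Σ Rᵢ = 0 + 41 + 77 + 114 + 119 + 80 = 431
N̂ = 305145 / 431 ≈ 708.0 → 708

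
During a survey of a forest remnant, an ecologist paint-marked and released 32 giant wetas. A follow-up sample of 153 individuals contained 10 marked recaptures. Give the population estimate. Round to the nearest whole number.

The marked fraction in the recapture sample should equal the marked fraction in the population: 10/153 = 32/N.
N = (32 × 153) / 10 = 4896 / 10 ≈ 489.6 → 490

N ≈ 490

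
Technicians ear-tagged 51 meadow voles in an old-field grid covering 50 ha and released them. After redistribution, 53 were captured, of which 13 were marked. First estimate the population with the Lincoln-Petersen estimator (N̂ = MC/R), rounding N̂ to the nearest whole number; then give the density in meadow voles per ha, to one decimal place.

N̂ = 51·53/13 = 2703/13 ≈ 207.9 → 208
Density = N̂ / area = 208 / 50 ≈ 4.16 → 4.2 per ha

density ≈ 4.2 meadow voles per ha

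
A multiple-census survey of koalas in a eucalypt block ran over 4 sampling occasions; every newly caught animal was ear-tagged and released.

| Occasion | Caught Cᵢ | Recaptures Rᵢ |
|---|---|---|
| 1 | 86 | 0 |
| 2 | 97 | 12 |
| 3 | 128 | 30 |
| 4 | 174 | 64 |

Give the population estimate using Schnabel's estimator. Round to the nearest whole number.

Marked at large before each occasion: Mᵢ = Σⱼ<ᵢ (Cⱼ − Rⱼ) → M1=0, M2=86, M3=171, M4=269
Σ MᵢCᵢ = 0·86 + 86·97 + 171·128 + 269·174 = 0 + 8342 + 21888 + 46806 = 77036
Σ Rᵢ = 0 + 12 + 30 + 64 = 106
N̂ = 77036 / 106 ≈ 726.8 → 727

N ≈ 727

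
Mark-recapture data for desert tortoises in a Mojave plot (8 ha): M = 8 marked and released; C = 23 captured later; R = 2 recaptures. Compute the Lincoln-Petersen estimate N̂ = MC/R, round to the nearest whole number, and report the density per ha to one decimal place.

density ≈ 11.5 desert tortoises per ha

N̂ = 8·23/2 = 184/2 = 92
Density = N̂ / area = 92 / 8 ≈ 11.50 → 11.5 per ha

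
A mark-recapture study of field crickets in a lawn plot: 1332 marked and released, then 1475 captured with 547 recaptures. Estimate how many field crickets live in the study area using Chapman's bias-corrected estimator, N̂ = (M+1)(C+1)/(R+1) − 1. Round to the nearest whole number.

N̂ = (1332+1)(1475+1)/(547+1) − 1 = 1333·1476/548 − 1
= 1967508/548 − 1 ≈ 3590.3 − 1 ≈ 3589.3 → 3589

N ≈ 3589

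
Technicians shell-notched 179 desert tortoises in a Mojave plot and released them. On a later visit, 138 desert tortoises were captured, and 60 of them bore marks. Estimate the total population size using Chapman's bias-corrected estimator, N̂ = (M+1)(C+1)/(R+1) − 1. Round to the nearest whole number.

N̂ = (179+1)(138+1)/(60+1) − 1 = 180·139/61 − 1
= 25020/61 − 1 ≈ 410.2 − 1 ≈ 409.2 → 409

N ≈ 409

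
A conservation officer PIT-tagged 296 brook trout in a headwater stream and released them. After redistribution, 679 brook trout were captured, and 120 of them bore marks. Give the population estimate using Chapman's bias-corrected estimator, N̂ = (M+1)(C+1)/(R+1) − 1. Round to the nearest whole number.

N̂ = (296+1)(679+1)/(120+1) − 1 = 297·680/121 − 1
= 201960/121 − 1 ≈ 1669.1 − 1 ≈ 1668.1 → 1668

N ≈ 1668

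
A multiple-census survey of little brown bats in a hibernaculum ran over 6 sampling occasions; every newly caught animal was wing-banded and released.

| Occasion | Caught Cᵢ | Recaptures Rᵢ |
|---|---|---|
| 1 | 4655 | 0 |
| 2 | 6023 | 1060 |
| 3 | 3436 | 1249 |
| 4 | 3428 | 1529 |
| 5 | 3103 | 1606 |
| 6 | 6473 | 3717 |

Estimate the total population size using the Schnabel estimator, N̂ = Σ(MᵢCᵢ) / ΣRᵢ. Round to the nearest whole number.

Marked at large before each occasion: Mᵢ = Σⱼ<ᵢ (Cⱼ − Rⱼ) → M1=0, M2=4655, M3=9618, M4=11805, M5=13704, M6=15201
Σ MᵢCᵢ = 0·4655 + 4655·6023 + 9618·3436 + 11805·3428 + 13704·3103 + 15201·6473 = 0 + 28037065 + 33047448 + 40467540 + 42523512 + 98396073 = 242471638
Σ Rᵢ = 0 + 1060 + 1249 + 1529 + 1606 + 3717 = 9161
N̂ = 242471638 / 9161 ≈ 26467.8 → 26468

N ≈ 26,468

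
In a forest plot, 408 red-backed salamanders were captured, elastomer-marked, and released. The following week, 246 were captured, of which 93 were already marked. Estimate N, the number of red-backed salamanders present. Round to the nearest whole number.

N ≈ 1079

If marked individuals mix randomly, R/C ≈ M/N, giving N ≈ M·C/R.
N = (408 × 246) / 93 = 100368 / 93 ≈ 1079.2 → 1079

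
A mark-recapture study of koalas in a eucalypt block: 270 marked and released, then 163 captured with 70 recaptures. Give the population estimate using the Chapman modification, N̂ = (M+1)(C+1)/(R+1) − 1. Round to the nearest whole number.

N̂ = (270+1)(163+1)/(70+1) − 1 = 271·164/71 − 1
= 44444/71 − 1 ≈ 626.0 − 1 ≈ 625.0 → 625

N ≈ 625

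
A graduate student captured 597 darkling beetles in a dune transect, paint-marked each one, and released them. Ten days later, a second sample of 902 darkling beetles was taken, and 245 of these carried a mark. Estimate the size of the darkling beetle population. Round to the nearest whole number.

N = (597 × 902) / 245 = 538494 / 245 ≈ 2197.9 → 2198

N ≈ 2198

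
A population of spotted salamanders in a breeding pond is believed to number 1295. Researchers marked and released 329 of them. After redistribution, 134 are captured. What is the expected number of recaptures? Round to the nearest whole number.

expected recaptures ≈ 34

The marked fraction of the population is 329/1295, so in a sample of 134 expect C·(M/N) marked.
E[R] = 329 × 134 / 1295 = 44086 / 1295 ≈ 34.0 → 34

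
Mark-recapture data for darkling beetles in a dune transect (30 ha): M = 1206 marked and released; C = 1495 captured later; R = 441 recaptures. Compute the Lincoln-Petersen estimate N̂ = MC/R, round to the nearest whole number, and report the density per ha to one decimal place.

N̂ = 1206·1495/441 = 1802970/441 ≈ 4088.4 → 4088
Density = N̂ / area = 4088 / 30 ≈ 136.27 → 136.3 per ha

density ≈ 136.3 darkling beetles per ha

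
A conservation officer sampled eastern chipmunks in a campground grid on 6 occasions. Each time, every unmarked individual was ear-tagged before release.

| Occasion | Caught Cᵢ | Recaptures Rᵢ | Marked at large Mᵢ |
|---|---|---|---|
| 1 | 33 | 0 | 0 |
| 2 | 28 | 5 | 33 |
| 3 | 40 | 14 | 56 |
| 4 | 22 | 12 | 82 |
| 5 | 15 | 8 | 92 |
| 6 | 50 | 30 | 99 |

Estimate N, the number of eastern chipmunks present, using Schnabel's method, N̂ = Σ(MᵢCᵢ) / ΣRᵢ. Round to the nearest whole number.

Σ MᵢCᵢ = 0·33 + 33·28 + 56·40 + 82·22 + 92·15 + 99·50 = 0 + 924 + 2240 + 1804 + 1380 + 4950 = 11298
Σ Rᵢ = 0 + 5 + 14 + 12 + 8 + 30 = 69
N̂ = 11298 / 69 ≈ 163.7 → 164

N ≈ 164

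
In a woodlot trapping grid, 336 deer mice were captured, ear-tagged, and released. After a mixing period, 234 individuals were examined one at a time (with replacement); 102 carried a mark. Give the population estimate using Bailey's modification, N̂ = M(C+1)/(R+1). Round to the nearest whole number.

N ≈ 767

N̂ = 336·(234+1)/(102+1) = 336·235/103 = 78960/103 ≈ 766.6 → 767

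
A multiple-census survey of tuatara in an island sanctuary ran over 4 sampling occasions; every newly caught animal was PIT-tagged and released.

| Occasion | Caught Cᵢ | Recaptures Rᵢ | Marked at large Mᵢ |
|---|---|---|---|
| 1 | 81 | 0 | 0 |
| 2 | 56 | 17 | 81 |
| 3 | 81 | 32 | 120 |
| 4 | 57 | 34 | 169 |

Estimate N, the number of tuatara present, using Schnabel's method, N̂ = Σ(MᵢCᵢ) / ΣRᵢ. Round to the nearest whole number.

N ≈ 288

Σ MᵢCᵢ = 0·81 + 81·56 + 120·81 + 169·57 = 0 + 4536 + 9720 + 9633 = 23889
Σ Rᵢ = 0 + 17 + 32 + 34 = 83
N̂ = 23889 / 83 ≈ 287.8 → 288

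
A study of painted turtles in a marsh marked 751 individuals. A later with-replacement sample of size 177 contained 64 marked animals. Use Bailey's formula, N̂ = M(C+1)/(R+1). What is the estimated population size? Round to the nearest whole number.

N ≈ 2057

N̂ = 751·(177+1)/(64+1) = 751·178/65 = 133678/65 ≈ 2056.6 → 2057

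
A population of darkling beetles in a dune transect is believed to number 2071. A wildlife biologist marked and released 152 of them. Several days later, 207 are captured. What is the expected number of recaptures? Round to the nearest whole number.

expected recaptures ≈ 15

Expected recaptures E[R] = M·C / N.
E[R] = 152 × 207 / 2071 = 31464 / 2071 ≈ 15.2 → 15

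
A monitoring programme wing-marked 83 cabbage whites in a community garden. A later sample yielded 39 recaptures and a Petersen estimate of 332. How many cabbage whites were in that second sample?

From N = M·C/R: C = N·R / M = 332·39 / 83 = 12948 / 83 = 156.

C = 156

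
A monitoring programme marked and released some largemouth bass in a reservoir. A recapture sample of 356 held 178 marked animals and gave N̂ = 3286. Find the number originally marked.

M = 1643

From N = M·C/R: M = N·R / C = 3286·178 / 356 = 584908 / 356 = 1643.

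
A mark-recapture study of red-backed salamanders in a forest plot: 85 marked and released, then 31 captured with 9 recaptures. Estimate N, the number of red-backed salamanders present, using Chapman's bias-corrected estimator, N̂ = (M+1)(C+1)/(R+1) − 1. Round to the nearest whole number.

N̂ = (85+1)(31+1)/(9+1) − 1 = 86·32/10 − 1
= 2752/10 − 1 ≈ 275.2 − 1 ≈ 274.2 → 274

N ≈ 274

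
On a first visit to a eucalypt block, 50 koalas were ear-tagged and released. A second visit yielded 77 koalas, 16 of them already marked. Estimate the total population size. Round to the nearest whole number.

N ≈ 241

If marked individuals mix randomly, R/C ≈ M/N, giving N ≈ M·C/R.
N = (50 × 77) / 16 = 3850 / 16 ≈ 240.6 → 241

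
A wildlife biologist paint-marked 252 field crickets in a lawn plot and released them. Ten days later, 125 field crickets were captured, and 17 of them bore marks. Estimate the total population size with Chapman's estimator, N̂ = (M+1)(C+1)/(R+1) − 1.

N = 1770

N̂ = (252+1)(125+1)/(17+1) − 1 = 253·126/18 − 1
= 31878/18 − 1 = 1771 − 1 = 1770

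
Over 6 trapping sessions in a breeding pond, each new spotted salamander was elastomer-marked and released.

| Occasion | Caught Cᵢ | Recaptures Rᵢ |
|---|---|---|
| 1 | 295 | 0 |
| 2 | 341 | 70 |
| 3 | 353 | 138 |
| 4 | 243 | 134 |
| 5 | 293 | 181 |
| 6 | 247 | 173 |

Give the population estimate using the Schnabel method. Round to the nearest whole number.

N ≈ 1435

Marked at large before each occasion: Mᵢ = Σⱼ<ᵢ (Cⱼ − Rⱼ) → M1=0, M2=295, M3=566, M4=781, M5=890, M6=1002
Σ MᵢCᵢ = 0·295 + 295·341 + 566·353 + 781·243 + 890·293 + 1002·247 = 0 + 100595 + 199798 + 189783 + 260770 + 247494 = 998440
Σ Rᵢ = 0 + 70 + 138 + 134 + 181 + 173 = 696
N̂ = 998440 / 696 ≈ 1434.5 → 1435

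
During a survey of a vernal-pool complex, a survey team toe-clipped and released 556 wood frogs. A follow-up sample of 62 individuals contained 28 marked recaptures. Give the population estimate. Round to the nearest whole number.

N ≈ 1231

N = (556 × 62) / 28 = 34472 / 28 ≈ 1231.1 → 1231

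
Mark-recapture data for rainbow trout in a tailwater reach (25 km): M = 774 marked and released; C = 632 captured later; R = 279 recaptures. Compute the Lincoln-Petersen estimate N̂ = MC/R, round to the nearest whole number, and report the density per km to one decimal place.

N̂ = 774·632/279 = 489168/279 ≈ 1753.3 → 1753
Density = N̂ / area = 1753 / 25 ≈ 70.12 → 70.1 per km

density ≈ 70.1 rainbow trout per km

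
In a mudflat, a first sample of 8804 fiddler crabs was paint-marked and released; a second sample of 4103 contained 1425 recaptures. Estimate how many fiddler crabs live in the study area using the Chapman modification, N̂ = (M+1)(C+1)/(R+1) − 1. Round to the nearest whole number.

N̂ = (8804+1)(4103+1)/(1425+1) − 1 = 8805·4104/1426 − 1
= 36135720/1426 − 1 ≈ 25340.6 − 1 ≈ 25339.6 → 25340

N ≈ 25,340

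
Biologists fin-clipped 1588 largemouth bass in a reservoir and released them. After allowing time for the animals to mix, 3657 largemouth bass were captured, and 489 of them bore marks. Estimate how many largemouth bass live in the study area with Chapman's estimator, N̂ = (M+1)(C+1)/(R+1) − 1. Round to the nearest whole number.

N ≈ 11,861

N̂ = (1588+1)(3657+1)/(489+1) − 1 = 1589·3658/490 − 1
= 5812562/490 − 1 ≈ 11862.4 − 1 ≈ 11861.4 → 11861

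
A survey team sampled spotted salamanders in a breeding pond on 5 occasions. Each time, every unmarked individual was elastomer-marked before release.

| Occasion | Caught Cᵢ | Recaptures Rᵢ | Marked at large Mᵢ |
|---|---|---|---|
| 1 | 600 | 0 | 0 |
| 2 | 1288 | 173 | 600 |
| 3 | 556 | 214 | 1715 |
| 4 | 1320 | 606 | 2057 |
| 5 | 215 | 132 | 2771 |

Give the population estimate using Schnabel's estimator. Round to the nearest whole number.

N ≈ 4478

Σ MᵢCᵢ = 0·600 + 600·1288 + 1715·556 + 2057·1320 + 2771·215 = 0 + 772800 + 953540 + 2715240 + 595765 = 5037345
Σ Rᵢ = 0 + 173 + 214 + 606 + 132 = 1125
N̂ = 5037345 / 1125 ≈ 4477.6 → 4478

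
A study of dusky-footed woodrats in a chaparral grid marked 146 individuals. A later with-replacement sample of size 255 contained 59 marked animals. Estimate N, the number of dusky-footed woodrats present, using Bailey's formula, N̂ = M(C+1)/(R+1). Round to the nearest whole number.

N̂ = 146·(255+1)/(59+1) = 146·256/60 = 37376/60 ≈ 622.9 → 623

N ≈ 623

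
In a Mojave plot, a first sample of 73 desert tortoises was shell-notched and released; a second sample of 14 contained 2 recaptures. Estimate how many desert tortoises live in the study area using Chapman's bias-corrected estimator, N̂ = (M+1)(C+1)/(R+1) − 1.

N = 369

N̂ = (73+1)(14+1)/(2+1) − 1 = 74·15/3 − 1
= 1110/3 − 1 = 370 − 1 = 369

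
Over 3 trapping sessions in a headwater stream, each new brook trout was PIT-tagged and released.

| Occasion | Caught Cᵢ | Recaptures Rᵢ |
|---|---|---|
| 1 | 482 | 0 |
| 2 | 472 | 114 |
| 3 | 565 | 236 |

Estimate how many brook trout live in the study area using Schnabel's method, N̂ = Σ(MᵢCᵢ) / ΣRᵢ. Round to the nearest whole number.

N ≈ 2006

Marked at large before each occasion: Mᵢ = Σⱼ<ᵢ (Cⱼ − Rⱼ) → M1=0, M2=482, M3=840
Σ MᵢCᵢ = 0·482 + 482·472 + 840·565 = 0 + 227504 + 474600 = 702104
Σ Rᵢ = 0 + 114 + 236 = 350
N̂ = 702104 / 350 ≈ 2006.0 → 2006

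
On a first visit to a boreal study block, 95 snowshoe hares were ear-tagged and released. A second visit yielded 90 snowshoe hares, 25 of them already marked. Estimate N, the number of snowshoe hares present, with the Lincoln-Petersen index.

The marked fraction in the recapture sample should equal the marked fraction in the population: 25/90 = 95/N.
N = (95 × 90) / 25 = 8550 / 25 = 342

N = 342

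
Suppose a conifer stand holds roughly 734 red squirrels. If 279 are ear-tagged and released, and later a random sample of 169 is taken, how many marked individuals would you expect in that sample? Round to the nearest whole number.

Expected recaptures E[R] = M·C / N.
E[R] = 279 × 169 / 734 = 47151 / 734 ≈ 64.2 → 64

expected recaptures ≈ 64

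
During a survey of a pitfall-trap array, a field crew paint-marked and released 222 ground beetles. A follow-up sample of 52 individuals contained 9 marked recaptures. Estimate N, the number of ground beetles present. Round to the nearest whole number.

The marked fraction in the recapture sample should equal the marked fraction in the population: 9/52 = 222/N.
N = (222 × 52) / 9 = 11544 / 9 ≈ 1282.7 → 1283

N ≈ 1283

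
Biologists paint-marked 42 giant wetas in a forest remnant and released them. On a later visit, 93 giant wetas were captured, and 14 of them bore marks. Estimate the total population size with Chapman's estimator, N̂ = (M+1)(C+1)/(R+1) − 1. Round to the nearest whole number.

N̂ = (42+1)(93+1)/(14+1) − 1 = 43·94/15 − 1
= 4042/15 − 1 ≈ 269.47 − 1 ≈ 268.47 → 268

N ≈ 268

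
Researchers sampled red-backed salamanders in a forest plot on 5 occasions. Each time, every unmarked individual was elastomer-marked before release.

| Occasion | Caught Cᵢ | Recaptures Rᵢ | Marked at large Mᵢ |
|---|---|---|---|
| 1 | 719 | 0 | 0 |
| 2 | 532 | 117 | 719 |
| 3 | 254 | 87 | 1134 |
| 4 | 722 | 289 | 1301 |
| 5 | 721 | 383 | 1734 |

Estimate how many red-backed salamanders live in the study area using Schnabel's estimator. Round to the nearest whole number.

N ≈ 3265

Σ MᵢCᵢ = 0·719 + 719·532 + 1134·254 + 1301·722 + 1734·721 = 0 + 382508 + 288036 + 939322 + 1250214 = 2860080
Σ Rᵢ = 0 + 117 + 87 + 289 + 383 = 876
N̂ = 2860080 / 876 ≈ 3264.9 → 3265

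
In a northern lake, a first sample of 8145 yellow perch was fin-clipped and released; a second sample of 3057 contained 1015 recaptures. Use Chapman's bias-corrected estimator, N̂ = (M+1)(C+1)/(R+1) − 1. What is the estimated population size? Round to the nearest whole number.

N̂ = (8145+1)(3057+1)/(1015+1) − 1 = 8146·3058/1016 − 1
= 24910468/1016 − 1 ≈ 24518.2 − 1 ≈ 24517.2 → 24517

N ≈ 24,517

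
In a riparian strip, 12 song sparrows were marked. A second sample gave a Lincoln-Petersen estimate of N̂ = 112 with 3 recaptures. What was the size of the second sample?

From N = M·C/R: C = N·R / M = 112·3 / 12 = 336 / 12 = 28.

C = 28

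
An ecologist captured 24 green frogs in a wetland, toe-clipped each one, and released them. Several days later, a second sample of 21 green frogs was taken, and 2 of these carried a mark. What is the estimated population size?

The marked fraction in the recapture sample should equal the marked fraction in the population: 2/21 = 24/N.
N = (24 × 21) / 2 = 504 / 2 = 252

N = 252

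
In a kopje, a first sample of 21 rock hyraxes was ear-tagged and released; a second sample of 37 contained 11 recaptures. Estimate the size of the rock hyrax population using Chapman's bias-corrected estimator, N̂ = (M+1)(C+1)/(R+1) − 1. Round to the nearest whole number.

N ≈ 69

N̂ = (21+1)(37+1)/(11+1) − 1 = 22·38/12 − 1
= 836/12 − 1 ≈ 69.7 − 1 ≈ 68.7 → 69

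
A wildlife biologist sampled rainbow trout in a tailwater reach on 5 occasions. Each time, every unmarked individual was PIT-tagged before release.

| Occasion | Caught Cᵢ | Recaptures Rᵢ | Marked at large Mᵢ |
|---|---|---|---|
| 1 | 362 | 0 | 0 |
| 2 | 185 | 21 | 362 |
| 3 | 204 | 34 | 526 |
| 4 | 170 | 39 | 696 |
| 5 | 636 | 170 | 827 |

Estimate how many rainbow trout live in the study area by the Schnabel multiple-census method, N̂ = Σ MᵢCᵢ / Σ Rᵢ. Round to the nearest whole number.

Σ MᵢCᵢ = 0·362 + 362·185 + 526·204 + 696·170 + 827·636 = 0 + 66970 + 107304 + 118320 + 525972 = 818566
Σ Rᵢ = 0 + 21 + 34 + 39 + 170 = 264
N̂ = 818566 / 264 ≈ 3100.6 → 3101

N ≈ 3101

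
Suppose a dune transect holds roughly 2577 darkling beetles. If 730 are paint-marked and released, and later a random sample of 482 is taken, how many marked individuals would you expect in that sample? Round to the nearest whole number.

Expected recaptures E[R] = M·C / N.
E[R] = 730 × 482 / 2577 = 351860 / 2577 ≈ 136.5 → 137

expected recaptures ≈ 137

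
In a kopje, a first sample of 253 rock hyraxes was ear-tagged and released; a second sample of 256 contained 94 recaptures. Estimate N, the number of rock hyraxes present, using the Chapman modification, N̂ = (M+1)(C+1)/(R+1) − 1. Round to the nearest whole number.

N ≈ 686

N̂ = (253+1)(256+1)/(94+1) − 1 = 254·257/95 − 1
= 65278/95 − 1 ≈ 687.1 − 1 ≈ 686.1 → 686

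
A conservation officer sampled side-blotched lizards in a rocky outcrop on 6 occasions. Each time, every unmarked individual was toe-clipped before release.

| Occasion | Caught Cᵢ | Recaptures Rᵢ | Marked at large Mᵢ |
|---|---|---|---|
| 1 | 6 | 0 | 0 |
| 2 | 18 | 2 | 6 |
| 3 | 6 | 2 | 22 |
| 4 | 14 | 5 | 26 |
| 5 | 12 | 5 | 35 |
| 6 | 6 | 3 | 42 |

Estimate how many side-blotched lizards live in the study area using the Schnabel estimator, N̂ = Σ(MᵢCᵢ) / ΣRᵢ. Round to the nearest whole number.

N ≈ 75

Σ MᵢCᵢ = 0·6 + 6·18 + 22·6 + 26·14 + 35·12 + 42·6 = 0 + 108 + 132 + 364 + 420 + 252 = 1276
Σ Rᵢ = 0 + 2 + 2 + 5 + 5 + 3 = 17
N̂ = 1276 / 17 ≈ 75.1 → 75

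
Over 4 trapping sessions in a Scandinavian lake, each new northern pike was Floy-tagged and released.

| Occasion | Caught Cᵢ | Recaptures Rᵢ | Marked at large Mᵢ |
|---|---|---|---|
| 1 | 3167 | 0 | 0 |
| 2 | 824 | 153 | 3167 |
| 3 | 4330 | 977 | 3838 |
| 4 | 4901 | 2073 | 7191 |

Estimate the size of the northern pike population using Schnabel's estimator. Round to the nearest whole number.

N ≈ 17,006

Σ MᵢCᵢ = 0·3167 + 3167·824 + 3838·4330 + 7191·4901 = 0 + 2609608 + 16618540 + 35243091 = 54471239
Σ Rᵢ = 0 + 153 + 977 + 2073 = 3203
N̂ = 54471239 / 3203 ≈ 17006.3 → 17006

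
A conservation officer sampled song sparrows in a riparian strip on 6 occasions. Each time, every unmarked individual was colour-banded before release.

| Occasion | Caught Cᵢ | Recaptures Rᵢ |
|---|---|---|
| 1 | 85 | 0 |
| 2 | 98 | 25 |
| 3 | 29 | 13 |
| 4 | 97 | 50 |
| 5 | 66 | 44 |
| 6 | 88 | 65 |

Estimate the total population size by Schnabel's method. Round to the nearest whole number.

N ≈ 334

Marked at large before each occasion: Mᵢ = Σⱼ<ᵢ (Cⱼ − Rⱼ) → M1=0, M2=85, M3=158, M4=174, M5=221, M6=243
Σ MᵢCᵢ = 0·85 + 85·98 + 158·29 + 174·97 + 221·66 + 243·88 = 0 + 8330 + 4582 + 16878 + 14586 + 21384 = 65760
Σ Rᵢ = 0 + 25 + 13 + 50 + 44 + 65 = 197
N̂ = 65760 / 197 ≈ 333.8 → 334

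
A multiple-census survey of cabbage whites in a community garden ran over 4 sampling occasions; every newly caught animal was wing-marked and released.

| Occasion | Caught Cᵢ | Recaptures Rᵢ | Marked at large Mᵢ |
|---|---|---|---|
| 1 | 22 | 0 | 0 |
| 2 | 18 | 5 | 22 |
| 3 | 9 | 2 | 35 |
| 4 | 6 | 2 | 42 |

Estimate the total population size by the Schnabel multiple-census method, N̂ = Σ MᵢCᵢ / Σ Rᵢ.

Σ MᵢCᵢ = 0·22 + 22·18 + 35·9 + 42·6 = 0 + 396 + 315 + 252 = 963
Σ Rᵢ = 0 + 5 + 2 + 2 = 9
N̂ = 963 / 9 = 107

N = 107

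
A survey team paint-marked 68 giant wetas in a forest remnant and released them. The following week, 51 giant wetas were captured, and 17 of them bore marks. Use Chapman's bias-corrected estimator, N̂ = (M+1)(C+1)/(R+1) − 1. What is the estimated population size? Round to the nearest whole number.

N̂ = (68+1)(51+1)/(17+1) − 1 = 69·52/18 − 1
= 3588/18 − 1 ≈ 199.3 − 1 ≈ 198.3 → 198

N ≈ 198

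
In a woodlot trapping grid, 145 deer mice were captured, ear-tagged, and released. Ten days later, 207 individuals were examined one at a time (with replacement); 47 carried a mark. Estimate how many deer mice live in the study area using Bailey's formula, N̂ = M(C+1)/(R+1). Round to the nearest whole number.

N̂ = 145·(207+1)/(47+1) = 145·208/48 = 30160/48 ≈ 628.3 → 628

N ≈ 628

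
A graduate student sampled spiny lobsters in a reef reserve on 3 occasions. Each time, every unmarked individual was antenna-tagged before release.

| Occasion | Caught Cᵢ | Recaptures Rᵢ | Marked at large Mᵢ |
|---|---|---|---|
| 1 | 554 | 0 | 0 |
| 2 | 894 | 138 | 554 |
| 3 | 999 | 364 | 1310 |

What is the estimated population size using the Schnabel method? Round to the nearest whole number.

N ≈ 3594

Σ MᵢCᵢ = 0·554 + 554·894 + 1310·999 = 0 + 495276 + 1308690 = 1803966
Σ Rᵢ = 0 + 138 + 364 = 502
N̂ = 1803966 / 502 ≈ 3593.6 → 3594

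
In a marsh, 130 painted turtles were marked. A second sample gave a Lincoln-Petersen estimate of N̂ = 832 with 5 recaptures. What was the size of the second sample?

C = 32

From N = M·C/R: C = N·R / M = 832·5 / 130 = 4160 / 130 = 32.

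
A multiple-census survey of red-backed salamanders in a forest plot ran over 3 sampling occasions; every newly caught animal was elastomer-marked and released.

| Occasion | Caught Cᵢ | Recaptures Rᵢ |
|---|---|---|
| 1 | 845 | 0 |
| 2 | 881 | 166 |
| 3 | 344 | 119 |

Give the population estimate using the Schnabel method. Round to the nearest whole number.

Marked at large before each occasion: Mᵢ = Σⱼ<ᵢ (Cⱼ − Rⱼ) → M1=0, M2=845, M3=1560
Σ MᵢCᵢ = 0·845 + 845·881 + 1560·344 = 0 + 744445 + 536640 = 1281085
Σ Rᵢ = 0 + 166 + 119 = 285
N̂ = 1281085 / 285 ≈ 4495.0 → 4495

N ≈ 4495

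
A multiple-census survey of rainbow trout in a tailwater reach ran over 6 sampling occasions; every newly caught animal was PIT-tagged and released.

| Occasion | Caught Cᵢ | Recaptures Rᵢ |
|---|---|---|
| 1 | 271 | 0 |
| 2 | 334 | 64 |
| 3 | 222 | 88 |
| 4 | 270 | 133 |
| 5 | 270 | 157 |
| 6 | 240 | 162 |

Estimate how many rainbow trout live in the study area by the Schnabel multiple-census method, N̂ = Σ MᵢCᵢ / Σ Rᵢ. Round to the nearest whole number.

Marked at large before each occasion: Mᵢ = Σⱼ<ᵢ (Cⱼ − Rⱼ) → M1=0, M2=271, M3=541, M4=675, M5=812, M6=925
Σ MᵢCᵢ = 0·271 + 271·334 + 541·222 + 675·270 + 812·270 + 925·240 = 0 + 90514 + 120102 + 182250 + 219240 + 222000 = 834106
Σ Rᵢ = 0 + 64 + 88 + 133 + 157 + 162 = 604
N̂ = 834106 / 604 ≈ 1381.0 → 1381

N ≈ 1381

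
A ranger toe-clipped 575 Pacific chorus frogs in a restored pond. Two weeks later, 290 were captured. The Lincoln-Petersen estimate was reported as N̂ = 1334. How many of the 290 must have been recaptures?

From N = M·C/R: R = M·C / N = 575·290 / 1334 = 166750 / 1334 = 125.

R = 125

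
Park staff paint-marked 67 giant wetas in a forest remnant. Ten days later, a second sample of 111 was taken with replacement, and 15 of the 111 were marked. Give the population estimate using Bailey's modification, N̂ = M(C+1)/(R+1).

N = 469

N̂ = 67·(111+1)/(15+1) = 67·112/16 = 7504/16 = 469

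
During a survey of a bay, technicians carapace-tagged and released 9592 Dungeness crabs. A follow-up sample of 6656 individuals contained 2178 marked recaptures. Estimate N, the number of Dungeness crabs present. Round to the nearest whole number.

N ≈ 29,313

Lincoln-Petersen assumes M/N = R/C, so N = M·C / R.
N = (9592 × 6656) / 2178 = 63844352 / 2178 ≈ 29313.3 → 29313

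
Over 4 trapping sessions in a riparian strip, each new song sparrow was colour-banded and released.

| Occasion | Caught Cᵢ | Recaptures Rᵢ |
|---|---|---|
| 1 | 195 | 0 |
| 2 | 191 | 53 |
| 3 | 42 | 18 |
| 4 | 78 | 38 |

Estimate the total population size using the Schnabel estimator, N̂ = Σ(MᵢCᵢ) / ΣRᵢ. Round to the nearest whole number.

Marked at large before each occasion: Mᵢ = Σⱼ<ᵢ (Cⱼ − Rⱼ) → M1=0, M2=195, M3=333, M4=357
Σ MᵢCᵢ = 0·195 + 195·191 + 333·42 + 357·78 = 0 + 37245 + 13986 + 27846 = 79077
Σ Rᵢ = 0 + 53 + 18 + 38 = 109
N̂ = 79077 / 109 ≈ 725.48 → 725

N ≈ 725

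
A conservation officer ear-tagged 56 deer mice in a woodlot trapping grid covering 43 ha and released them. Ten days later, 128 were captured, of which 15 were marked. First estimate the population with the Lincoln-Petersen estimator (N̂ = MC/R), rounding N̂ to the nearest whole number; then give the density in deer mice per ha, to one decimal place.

density ≈ 11.1 deer mice per ha

N̂ = 56·128/15 = 7168/15 ≈ 477.9 → 478
Density = N̂ / area = 478 / 43 ≈ 11.12 → 11.1 per ha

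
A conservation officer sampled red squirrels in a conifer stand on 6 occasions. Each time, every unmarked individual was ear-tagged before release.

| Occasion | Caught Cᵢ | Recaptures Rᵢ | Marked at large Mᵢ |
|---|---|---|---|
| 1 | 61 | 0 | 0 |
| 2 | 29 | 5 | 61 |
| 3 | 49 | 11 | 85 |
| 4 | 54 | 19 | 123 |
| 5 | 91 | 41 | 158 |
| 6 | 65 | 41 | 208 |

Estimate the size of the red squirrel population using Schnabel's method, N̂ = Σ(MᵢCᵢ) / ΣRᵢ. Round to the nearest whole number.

N ≈ 346

Σ MᵢCᵢ = 0·61 + 61·29 + 85·49 + 123·54 + 158·91 + 208·65 = 0 + 1769 + 4165 + 6642 + 14378 + 13520 = 40474
Σ Rᵢ = 0 + 5 + 11 + 19 + 41 + 41 = 117
N̂ = 40474 / 117 ≈ 345.9 → 346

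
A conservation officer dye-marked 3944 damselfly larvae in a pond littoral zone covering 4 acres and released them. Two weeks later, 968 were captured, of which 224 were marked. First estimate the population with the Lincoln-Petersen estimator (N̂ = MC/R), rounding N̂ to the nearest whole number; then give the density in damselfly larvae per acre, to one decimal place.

N̂ = 3944·968/224 = 3817792/224 ≈ 17043.7 → 17044
Density = N̂ / area = 17044 / 4 = 4261.0 per acre

density ≈ 4261.0 damselfly larvae per acre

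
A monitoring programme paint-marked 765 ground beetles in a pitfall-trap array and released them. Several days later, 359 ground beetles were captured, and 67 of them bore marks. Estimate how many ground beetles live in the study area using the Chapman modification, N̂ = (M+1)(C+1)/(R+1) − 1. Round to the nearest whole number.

N̂ = (765+1)(359+1)/(67+1) − 1 = 766·360/68 − 1
= 275760/68 − 1 ≈ 4055.3 − 1 ≈ 4054.3 → 4054

N ≈ 4054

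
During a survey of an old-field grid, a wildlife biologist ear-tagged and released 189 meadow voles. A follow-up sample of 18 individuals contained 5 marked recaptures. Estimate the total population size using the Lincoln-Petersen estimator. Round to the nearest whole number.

N = (189 × 18) / 5 = 3402 / 5 ≈ 680.4 → 680

N ≈ 680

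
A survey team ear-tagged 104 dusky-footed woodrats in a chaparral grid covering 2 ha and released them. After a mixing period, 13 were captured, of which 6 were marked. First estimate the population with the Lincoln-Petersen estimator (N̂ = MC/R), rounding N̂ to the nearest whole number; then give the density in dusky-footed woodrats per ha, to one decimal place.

N̂ = 104·13/6 = 1352/6 ≈ 225.3 → 225
Density = N̂ / area = 225 / 2 ≈ 112.50 → 112.5 per ha

density ≈ 112.5 dusky-footed woodrats per ha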